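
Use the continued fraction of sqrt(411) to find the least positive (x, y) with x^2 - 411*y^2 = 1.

(x, y) = (49730, 2453)

First expand sqrt(411) as a continued fraction. With x_i = (sqrt(411) + m_i)/d_i and (m_0, d_0) = (0, 1): a_0 = floor(sqrt(411)) = 20, since 20^2 = 400 <= 411 < 441 = 21^2.
Iterate m_{i+1} = d_i*a_i - m_i, d_{i+1} = (411 - m_{i+1}^2)/d_i, a_{i+1} = floor((a_0 + m_{i+1})/d_{i+1}):
  m_1 = 1*20 - 0 = 20, d_1 = (411 - 20^2)/1 = 11/1 = 11, a_1 = floor((20 + 20)/11) = 3.
  m_2 = 11*3 - 20 = 13, d_2 = (411 - 13^2)/11 = 242/11 = 22, a_2 = floor((20 + 13)/22) = 1.
  m_3 = 22*1 - 13 = 9, d_3 = (411 - 9^2)/22 = 330/22 = 15, a_3 = floor((20 + 9)/15) = 1.
  m_4 = 15*1 - 9 = 6, d_4 = (411 - 6^2)/15 = 375/15 = 25, a_4 = floor((20 + 6)/25) = 1.
  m_5 = 25*1 - 6 = 19, d_5 = (411 - 19^2)/25 = 50/25 = 2, a_5 = floor((20 + 19)/2) = 19.
  m_6 = 2*19 - 19 = 19, d_6 = (411 - 19^2)/2 = 50/2 = 25, a_6 = floor((20 + 19)/25) = 1.
  m_7 = 25*1 - 19 = 6, d_7 = (411 - 6^2)/25 = 375/25 = 15, a_7 = floor((20 + 6)/15) = 1.
  m_8 = 15*1 - 6 = 9, d_8 = (411 - 9^2)/15 = 330/15 = 22, a_8 = floor((20 + 9)/22) = 1.
  m_9 = 22*1 - 9 = 13, d_9 = (411 - 13^2)/22 = 242/22 = 11, a_9 = floor((20 + 13)/11) = 3.
  m_10 = 11*3 - 13 = 20, d_10 = (411 - 20^2)/11 = 11/11 = 1, a_10 = floor((20 + 20)/1) = 40.
  m_11 = 1*40 - 20 = 20, d_11 = (411 - 20^2)/1 = 11/1 = 11: (m_11, d_11) = (m_1, d_1) = (20, 11), so from here the quotients repeat a_1, ..., a_10; the period length is 10.
So sqrt(411) = [20; (3, 1, 1, 1, 19, 1, 1, 1, 3, 40)] with period length k = 10.
k is even, so the fundamental solution of x^2 - 411y^2 = 1 is (p_{k-1}, q_{k-1}) = (p_9, q_9); compute convergents through index 9.
Convergents (p_i = a_i*p_{i-1} + p_{i-2}, q_i = a_i*q_{i-1} + q_{i-2} with p_{-2}=0, p_{-1}=1, q_{-2}=1, q_{-1}=0):
  i=0: a_0=20, p_0 = 20*1 + 0 = 20, q_0 = 20*0 + 1 = 1.
  i=1: a_1=3, p_1 = 3*20 + 1 = 61, q_1 = 3*1 + 0 = 3.
  i=2: a_2=1, p_2 = 1*61 + 20 = 81, q_2 = 1*3 + 1 = 4.
  i=3: a_3=1, p_3 = 1*81 + 61 = 142, q_3 = 1*4 + 3 = 7.
  i=4: a_4=1, p_4 = 1*142 + 81 = 223, q_4 = 1*7 + 4 = 11.
  i=5: a_5=19, p_5 = 19*223 + 142 = 4379, q_5 = 19*11 + 7 = 216.
  i=6: a_6=1, p_6 = 1*4379 + 223 = 4602, q_6 = 1*216 + 11 = 227.
  i=7: a_7=1, p_7 = 1*4602 + 4379 = 8981, q_7 = 1*227 + 216 = 443.
  i=8: a_8=1, p_8 = 1*8981 + 4602 = 13583, q_8 = 1*443 + 227 = 670.
  i=9: a_9=3, p_9 = 3*13583 + 8981 = 49730, q_9 = 3*670 + 443 = 2453.
Check: 49730^2 - 411*2453^2 = 2473072900 - 2473072899 = 1, so (x, y) = (49730, 2453) solves the equation, and by the theorem it is the least positive solution.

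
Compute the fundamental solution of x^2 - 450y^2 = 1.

First expand sqrt(450) as a continued fraction. With x_i = (sqrt(450) + m_i)/d_i and (m_0, d_0) = (0, 1): a_0 = floor(sqrt(450)) = 21, since 21^2 = 441 <= 450 < 484 = 22^2.
Iterate m_{i+1} = d_i*a_i - m_i, d_{i+1} = (450 - m_{i+1}^2)/d_i, a_{i+1} = floor((a_0 + m_{i+1})/d_{i+1}):
  m_1 = 1*21 - 0 = 21, d_1 = (450 - 21^2)/1 = 9/1 = 9, a_1 = floor((21 + 21)/9) = 4.
  m_2 = 9*4 - 21 = 15, d_2 = (450 - 15^2)/9 = 225/9 = 25, a_2 = floor((21 + 15)/25) = 1.
  m_3 = 25*1 - 15 = 10, d_3 = (450 - 10^2)/25 = 350/25 = 14, a_3 = floor((21 + 10)/14) = 2.
  m_4 = 14*2 - 10 = 18, d_4 = (450 - 18^2)/14 = 126/14 = 9, a_4 = floor((21 + 18)/9) = 4.
  m_5 = 9*4 - 18 = 18, d_5 = (450 - 18^2)/9 = 126/9 = 14, a_5 = floor((21 + 18)/14) = 2.
  m_6 = 14*2 - 18 = 10, d_6 = (450 - 10^2)/14 = 350/14 = 25, a_6 = floor((21 + 10)/25) = 1.
  m_7 = 25*1 - 10 = 15, d_7 = (450 - 15^2)/25 = 225/25 = 9, a_7 = floor((21 + 15)/9) = 4.
  m_8 = 9*4 - 15 = 21, d_8 = (450 - 21^2)/9 = 9/9 = 1, a_8 = floor((21 + 21)/1) = 42.
  m_9 = 1*42 - 21 = 21, d_9 = (450 - 21^2)/1 = 9/1 = 9: (m_9, d_9) = (m_1, d_1) = (21, 9), so from here the quotients repeat a_1, ..., a_8; the period length is 8.
So sqrt(450) = [21; (4, 1, 2, 4, 2, 1, 4, 42)] with period length k = 8.
k is even, so the fundamental solution of x^2 - 450y^2 = 1 is (p_{k-1}, q_{k-1}) = (p_7, q_7); compute convergents through index 7.
Convergents (p_i = a_i*p_{i-1} + p_{i-2}, q_i = a_i*q_{i-1} + q_{i-2} with p_{-2}=0, p_{-1}=1, q_{-2}=1, q_{-1}=0):
  i=0: a_0=21, p_0 = 21*1 + 0 = 21, q_0 = 21*0 + 1 = 1.
  i=1: a_1=4, p_1 = 4*21 + 1 = 85, q_1 = 4*1 + 0 = 4.
  i=2: a_2=1, p_2 = 1*85 + 21 = 106, q_2 = 1*4 + 1 = 5.
  i=3: a_3=2, p_3 = 2*106 + 85 = 297, q_3 = 2*5 + 4 = 14.
  i=4: a_4=4, p_4 = 4*297 + 106 = 1294, q_4 = 4*14 + 5 = 61.
  i=5: a_5=2, p_5 = 2*1294 + 297 = 2885, q_5 = 2*61 + 14 = 136.
  i=6: a_6=1, p_6 = 1*2885 + 1294 = 4179, q_6 = 1*136 + 61 = 197.
  i=7: a_7=4, p_7 = 4*4179 + 2885 = 19601, q_7 = 4*197 + 136 = 924.
Check: 19601^2 - 450*924^2 = 384199201 - 384199200 = 1, so (x, y) = (19601, 924) solves the equation, and by the theorem it is the least positive solution.

(x, y) = (19601, 924)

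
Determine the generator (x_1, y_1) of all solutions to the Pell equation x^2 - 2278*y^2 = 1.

(x, y) = (14945957, 313146)

First expand sqrt(2278) as a continued fraction. With x_i = (sqrt(2278) + m_i)/d_i and (m_0, d_0) = (0, 1): a_0 = floor(sqrt(2278)) = 47, since 47^2 = 2209 <= 2278 < 2304 = 48^2.
Iterate m_{i+1} = d_i*a_i - m_i, d_{i+1} = (2278 - m_{i+1}^2)/d_i, a_{i+1} = floor((a_0 + m_{i+1})/d_{i+1}):
  m_1 = 1*47 - 0 = 47, d_1 = (2278 - 47^2)/1 = 69/1 = 69, a_1 = floor((47 + 47)/69) = 1.
  m_2 = 69*1 - 47 = 22, d_2 = (2278 - 22^2)/69 = 1794/69 = 26, a_2 = floor((47 + 22)/26) = 2.
  m_3 = 26*2 - 22 = 30, d_3 = (2278 - 30^2)/26 = 1378/26 = 53, a_3 = floor((47 + 30)/53) = 1.
  m_4 = 53*1 - 30 = 23, d_4 = (2278 - 23^2)/53 = 1749/53 = 33, a_4 = floor((47 + 23)/33) = 2.
  m_5 = 33*2 - 23 = 43, d_5 = (2278 - 43^2)/33 = 429/33 = 13, a_5 = floor((47 + 43)/13) = 6.
  m_6 = 13*6 - 43 = 35, d_6 = (2278 - 35^2)/13 = 1053/13 = 81, a_6 = floor((47 + 35)/81) = 1.
  m_7 = 81*1 - 35 = 46, d_7 = (2278 - 46^2)/81 = 162/81 = 2, a_7 = floor((47 + 46)/2) = 46.
  m_8 = 2*46 - 46 = 46, d_8 = (2278 - 46^2)/2 = 162/2 = 81, a_8 = floor((47 + 46)/81) = 1.
  m_9 = 81*1 - 46 = 35, d_9 = (2278 - 35^2)/81 = 1053/81 = 13, a_9 = floor((47 + 35)/13) = 6.
  m_10 = 13*6 - 35 = 43, d_10 = (2278 - 43^2)/13 = 429/13 = 33, a_10 = floor((47 + 43)/33) = 2.
  m_11 = 33*2 - 43 = 23, d_11 = (2278 - 23^2)/33 = 1749/33 = 53, a_11 = floor((47 + 23)/53) = 1.
  m_12 = 53*1 - 23 = 30, d_12 = (2278 - 30^2)/53 = 1378/53 = 26, a_12 = floor((47 + 30)/26) = 2.
  m_13 = 26*2 - 30 = 22, d_13 = (2278 - 22^2)/26 = 1794/26 = 69, a_13 = floor((47 + 22)/69) = 1.
  m_14 = 69*1 - 22 = 47, d_14 = (2278 - 47^2)/69 = 69/69 = 1, a_14 = floor((47 + 47)/1) = 94.
  m_15 = 1*94 - 47 = 47, d_15 = (2278 - 47^2)/1 = 69/1 = 69: (m_15, d_15) = (m_1, d_1) = (47, 69), so from here the quotients repeat a_1, ..., a_14; the period length is 14.
So sqrt(2278) = [47; (1, 2, 1, 2, 6, 1, 46, 1, 6, 2, 1, 2, 1, 94)] with period length k = 14.
k is even, so the fundamental solution of x^2 - 2278y^2 = 1 is (p_{k-1}, q_{k-1}) = (p_13, q_13); compute convergents through index 13.
Convergents (p_i = a_i*p_{i-1} + p_{i-2}, q_i = a_i*q_{i-1} + q_{i-2} with p_{-2}=0, p_{-1}=1, q_{-2}=1, q_{-1}=0):
  i=0: a_0=47, p_0 = 47*1 + 0 = 47, q_0 = 47*0 + 1 = 1.
  i=1: a_1=1, p_1 = 1*47 + 1 = 48, q_1 = 1*1 + 0 = 1.
  i=2: a_2=2, p_2 = 2*48 + 47 = 143, q_2 = 2*1 + 1 = 3.
  i=3: a_3=1, p_3 = 1*143 + 48 = 191, q_3 = 1*3 + 1 = 4.
  i=4: a_4=2, p_4 = 2*191 + 143 = 525, q_4 = 2*4 + 3 = 11.
  i=5: a_5=6, p_5 = 6*525 + 191 = 3341, q_5 = 6*11 + 4 = 70.
  i=6: a_6=1, p_6 = 1*3341 + 525 = 3866, q_6 = 1*70 + 11 = 81.
  i=7: a_7=46, p_7 = 46*3866 + 3341 = 181177, q_7 = 46*81 + 70 = 3796.
  i=8: a_8=1, p_8 = 1*181177 + 3866 = 185043, q_8 = 1*3796 + 81 = 3877.
  i=9: a_9=6, p_9 = 6*185043 + 181177 = 1291435, q_9 = 6*3877 + 3796 = 27058.
  i=10: a_10=2, p_10 = 2*1291435 + 185043 = 2767913, q_10 = 2*27058 + 3877 = 57993.
  i=11: a_11=1, p_11 = 1*2767913 + 1291435 = 4059348, q_11 = 1*57993 + 27058 = 85051.
  i=12: a_12=2, p_12 = 2*4059348 + 2767913 = 10886609, q_12 = 2*85051 + 57993 = 228095.
  i=13: a_13=1, p_13 = 1*10886609 + 4059348 = 14945957, q_13 = 1*228095 + 85051 = 313146.
Check: 14945957^2 - 2278*313146^2 = 223381630645849 - 223381630645848 = 1, so (x, y) = (14945957, 313146) solves the equation, and by the theorem it is the least positive solution.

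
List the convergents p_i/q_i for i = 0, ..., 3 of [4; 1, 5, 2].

4/1, 5/1, 29/6, 63/13

Using the convergent recurrence p_i = a_i*p_{i-1} + p_{i-2}, q_i = a_i*q_{i-1} + q_{i-2} with p_{-2}=0, p_{-1}=1, q_{-2}=1, q_{-1}=0:
  i=0: a_0=4, p_0 = 4*1 + 0 = 4, q_0 = 4*0 + 1 = 1.
  i=1: a_1=1, p_1 = 1*4 + 1 = 5, q_1 = 1*1 + 0 = 1.
  i=2: a_2=5, p_2 = 5*5 + 4 = 29, q_2 = 5*1 + 1 = 6.
  i=3: a_3=2, p_3 = 2*29 + 5 = 63, q_3 = 2*6 + 1 = 13.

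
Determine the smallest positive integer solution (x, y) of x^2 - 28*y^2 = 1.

(x, y) = (127, 24)

First expand sqrt(28) as a continued fraction. With x_i = (sqrt(28) + m_i)/d_i and (m_0, d_0) = (0, 1): a_0 = floor(sqrt(28)) = 5, since 5^2 = 25 <= 28 < 36 = 6^2.
Iterate m_{i+1} = d_i*a_i - m_i, d_{i+1} = (28 - m_{i+1}^2)/d_i, a_{i+1} = floor((a_0 + m_{i+1})/d_{i+1}):
  m_1 = 1*5 - 0 = 5, d_1 = (28 - 5^2)/1 = 3/1 = 3, a_1 = floor((5 + 5)/3) = 3.
  m_2 = 3*3 - 5 = 4, d_2 = (28 - 4^2)/3 = 12/3 = 4, a_2 = floor((5 + 4)/4) = 2.
  m_3 = 4*2 - 4 = 4, d_3 = (28 - 4^2)/4 = 12/4 = 3, a_3 = floor((5 + 4)/3) = 3.
  m_4 = 3*3 - 4 = 5, d_4 = (28 - 5^2)/3 = 3/3 = 1, a_4 = floor((5 + 5)/1) = 10.
  m_5 = 1*10 - 5 = 5, d_5 = (28 - 5^2)/1 = 3/1 = 3: (m_5, d_5) = (m_1, d_1) = (5, 3), so from here the quotients repeat a_1, ..., a_4; the period length is 4.
So sqrt(28) = [5; (3, 2, 3, 10)] with period length k = 4.
k is even, so the fundamental solution of x^2 - 28y^2 = 1 is (p_{k-1}, q_{k-1}) = (p_3, q_3); compute convergents through index 3.
Convergents (p_i = a_i*p_{i-1} + p_{i-2}, q_i = a_i*q_{i-1} + q_{i-2} with p_{-2}=0, p_{-1}=1, q_{-2}=1, q_{-1}=0):
  i=0: a_0=5, p_0 = 5*1 + 0 = 5, q_0 = 5*0 + 1 = 1.
  i=1: a_1=3, p_1 = 3*5 + 1 = 16, q_1 = 3*1 + 0 = 3.
  i=2: a_2=2, p_2 = 2*16 + 5 = 37, q_2 = 2*3 + 1 = 7.
  i=3: a_3=3, p_3 = 3*37 + 16 = 127, q_3 = 3*7 + 3 = 24.
Check: 127^2 - 28*24^2 = 16129 - 16128 = 1, so (x, y) = (127, 24) solves the equation, and by the theorem it is the least positive solution.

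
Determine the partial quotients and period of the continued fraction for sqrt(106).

Write x_i = (sqrt(106) + m_i)/d_i with (m_0, d_0) = (0, 1). a_0 = floor(sqrt(106)) = 10, since 10^2 = 100 <= 106 < 121 = 11^2.
Iterate m_{i+1} = d_i*a_i - m_i, d_{i+1} = (106 - m_{i+1}^2)/d_i, a_{i+1} = floor((a_0 + m_{i+1})/d_{i+1}):
  m_1 = 1*10 - 0 = 10, d_1 = (106 - 10^2)/1 = 6/1 = 6, a_1 = floor((10 + 10)/6) = 3.
  m_2 = 6*3 - 10 = 8, d_2 = (106 - 8^2)/6 = 42/6 = 7, a_2 = floor((10 + 8)/7) = 2.
  m_3 = 7*2 - 8 = 6, d_3 = (106 - 6^2)/7 = 70/7 = 10, a_3 = floor((10 + 6)/10) = 1.
  m_4 = 10*1 - 6 = 4, d_4 = (106 - 4^2)/10 = 90/10 = 9, a_4 = floor((10 + 4)/9) = 1.
  m_5 = 9*1 - 4 = 5, d_5 = (106 - 5^2)/9 = 81/9 = 9, a_5 = floor((10 + 5)/9) = 1.
  m_6 = 9*1 - 5 = 4, d_6 = (106 - 4^2)/9 = 90/9 = 10, a_6 = floor((10 + 4)/10) = 1.
  m_7 = 10*1 - 4 = 6, d_7 = (106 - 6^2)/10 = 70/10 = 7, a_7 = floor((10 + 6)/7) = 2.
  m_8 = 7*2 - 6 = 8, d_8 = (106 - 8^2)/7 = 42/7 = 6, a_8 = floor((10 + 8)/6) = 3.
  m_9 = 6*3 - 8 = 10, d_9 = (106 - 10^2)/6 = 6/6 = 1, a_9 = floor((10 + 10)/1) = 20.
  m_10 = 1*20 - 10 = 10, d_10 = (106 - 10^2)/1 = 6/1 = 6: (m_10, d_10) = (m_1, d_1) = (10, 6), so from here the quotients repeat a_1, ..., a_9; the period length is 9.
Hence the expansion of sqrt(106) is a_0 = 10 followed by the repeating block 3, 2, 1, 1, 1, 1, 2, 3, 20 (period 9).

[10; (3, 2, 1, 1, 1, 1, 2, 3, 20)]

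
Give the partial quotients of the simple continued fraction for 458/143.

[3; 4, 1, 13, 2]

Run the Euclidean algorithm on 458 and 143; the successive quotients are the partial quotients a_0, a_1, ... (each step inverts the fractional part left over by the previous one):
  458 = 3*143 + 29, so a_0 = 3.
  143 = 4*29 + 27, so a_1 = 4.
  29 = 1*27 + 2, so a_2 = 1.
  27 = 13*2 + 1, so a_3 = 13.
  2 = 2*1 + 0, so a_4 = 2.
The remainder reaches 0 after 5 divisions, so the expansion has 5 partial quotients, read off in order.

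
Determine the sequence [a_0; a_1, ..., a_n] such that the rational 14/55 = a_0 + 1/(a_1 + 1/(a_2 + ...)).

Run the Euclidean algorithm on 14 and 55; the successive quotients are the partial quotients a_0, a_1, ... (each step inverts the fractional part left over by the previous one):
  14 = 0*55 + 14, so a_0 = 0.
  55 = 3*14 + 13, so a_1 = 3.
  14 = 1*13 + 1, so a_2 = 1.
  13 = 13*1 + 0, so a_3 = 13.
The remainder reaches 0 after 4 divisions, so the expansion has 4 partial quotients, read off in order.

[0; 3, 1, 13]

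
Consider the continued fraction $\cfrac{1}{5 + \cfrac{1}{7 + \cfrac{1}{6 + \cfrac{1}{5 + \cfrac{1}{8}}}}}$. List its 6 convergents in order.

Using the convergent recurrence p_i = a_i*p_{i-1} + p_{i-2}, q_i = a_i*q_{i-1} + q_{i-2} with p_{-2}=0, p_{-1}=1, q_{-2}=1, q_{-1}=0:
  i=0: a_0=0, p_0 = 0*1 + 0 = 0, q_0 = 0*0 + 1 = 1.
  i=1: a_1=5, p_1 = 5*0 + 1 = 1, q_1 = 5*1 + 0 = 5.
  i=2: a_2=7, p_2 = 7*1 + 0 = 7, q_2 = 7*5 + 1 = 36.
  i=3: a_3=6, p_3 = 6*7 + 1 = 43, q_3 = 6*36 + 5 = 221.
  i=4: a_4=5, p_4 = 5*43 + 7 = 222, q_4 = 5*221 + 36 = 1141.
  i=5: a_5=8, p_5 = 8*222 + 43 = 1819, q_5 = 8*1141 + 221 = 9349.

0/1, 1/5, 7/36, 43/221, 222/1141, 1819/9349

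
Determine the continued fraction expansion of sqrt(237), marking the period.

[15; (2, 1, 1, 7, 10, 7, 1, 1, 2, 30)]

Write x_i = (sqrt(237) + m_i)/d_i with (m_0, d_0) = (0, 1). a_0 = floor(sqrt(237)) = 15, since 15^2 = 225 <= 237 < 256 = 16^2.
Iterate m_{i+1} = d_i*a_i - m_i, d_{i+1} = (237 - m_{i+1}^2)/d_i, a_{i+1} = floor((a_0 + m_{i+1})/d_{i+1}):
  m_1 = 1*15 - 0 = 15, d_1 = (237 - 15^2)/1 = 12/1 = 12, a_1 = floor((15 + 15)/12) = 2.
  m_2 = 12*2 - 15 = 9, d_2 = (237 - 9^2)/12 = 156/12 = 13, a_2 = floor((15 + 9)/13) = 1.
  m_3 = 13*1 - 9 = 4, d_3 = (237 - 4^2)/13 = 221/13 = 17, a_3 = floor((15 + 4)/17) = 1.
  m_4 = 17*1 - 4 = 13, d_4 = (237 - 13^2)/17 = 68/17 = 4, a_4 = floor((15 + 13)/4) = 7.
  m_5 = 4*7 - 13 = 15, d_5 = (237 - 15^2)/4 = 12/4 = 3, a_5 = floor((15 + 15)/3) = 10.
  m_6 = 3*10 - 15 = 15, d_6 = (237 - 15^2)/3 = 12/3 = 4, a_6 = floor((15 + 15)/4) = 7.
  m_7 = 4*7 - 15 = 13, d_7 = (237 - 13^2)/4 = 68/4 = 17, a_7 = floor((15 + 13)/17) = 1.
  m_8 = 17*1 - 13 = 4, d_8 = (237 - 4^2)/17 = 221/17 = 13, a_8 = floor((15 + 4)/13) = 1.
  m_9 = 13*1 - 4 = 9, d_9 = (237 - 9^2)/13 = 156/13 = 12, a_9 = floor((15 + 9)/12) = 2.
  m_10 = 12*2 - 9 = 15, d_10 = (237 - 15^2)/12 = 12/12 = 1, a_10 = floor((15 + 15)/1) = 30.
  m_11 = 1*30 - 15 = 15, d_11 = (237 - 15^2)/1 = 12/1 = 12: (m_11, d_11) = (m_1, d_1) = (15, 12), so from here the quotients repeat a_1, ..., a_10; the period length is 10.
Hence the expansion of sqrt(237) is a_0 = 15 followed by the repeating block 2, 1, 1, 7, 10, 7, 1, 1, 2, 30 (period 10).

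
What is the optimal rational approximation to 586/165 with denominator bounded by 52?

Expand x = 586/165 as a continued fraction with the Euclidean algorithm:
  586 = 3*165 + 91, so a_0 = 3.
  165 = 1*91 + 74, so a_1 = 1.
  91 = 1*74 + 17, so a_2 = 1.
  74 = 4*17 + 6, so a_3 = 4.
  17 = 2*6 + 5, so a_4 = 2.
  6 = 1*5 + 1, so a_5 = 1.
  5 = 5*1 + 0, so a_6 = 5.
so x = [3; 1, 1, 4, 2, 1, 5].
Convergents (p_i = a_i*p_{i-1} + p_{i-2}, q_i = a_i*q_{i-1} + q_{i-2} with p_{-2}=0, p_{-1}=1, q_{-2}=1, q_{-1}=0), until the denominator exceeds 52:
  i=0: a_0=3, p_0 = 3*1 + 0 = 3, q_0 = 3*0 + 1 = 1.
  i=1: a_1=1, p_1 = 1*3 + 1 = 4, q_1 = 1*1 + 0 = 1.
  i=2: a_2=1, p_2 = 1*4 + 3 = 7, q_2 = 1*1 + 1 = 2.
  i=3: a_3=4, p_3 = 4*7 + 4 = 32, q_3 = 4*2 + 1 = 9.
  i=4: a_4=2, p_4 = 2*32 + 7 = 71, q_4 = 2*9 + 2 = 20.
  i=5: a_5=1, p_5 = 1*71 + 32 = 103, q_5 = 1*20 + 9 = 29.
  i=6: a_6=5, p_6 = 5*103 + 71 = 586, q_6 = 5*29 + 20 = 165.
q_6 = 165 > 52, so the last convergent with denominator <= 52 is p_5/q_5 = 103/29.
The closest fraction with denominator <= 52 is either p_5/q_5 or the intermediate fraction (k*p_5 + p_4)/(k*q_5 + q_4) with the largest k >= 1 whose denominator stays <= 52; these approach x as k grows, and every other convergent or intermediate fraction in range is farther away.
Largest k: floor((52 - q_4)/q_5) = floor((52 - 20)/29) = 1.
That gives (1*103 + 71)/(1*29 + 20) = 174/49.
Compare the errors: |x - 103/29| = |586*29 - 103*165|/(165*29) = 1/4785, and |x - 174/49| = |586*49 - 174*165|/(165*49) = 4/8085.
Cross-multiplying, 1*8085 = 8085 < 19140 = 4*4785, so 1/4785 is smaller: the convergent 103/29 is closer to x than 174/49.

103/29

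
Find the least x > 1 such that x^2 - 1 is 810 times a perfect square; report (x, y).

(x, y) = (27379, 962)

First expand sqrt(810) as a continued fraction. With x_i = (sqrt(810) + m_i)/d_i and (m_0, d_0) = (0, 1): a_0 = floor(sqrt(810)) = 28, since 28^2 = 784 <= 810 < 841 = 29^2.
Iterate m_{i+1} = d_i*a_i - m_i, d_{i+1} = (810 - m_{i+1}^2)/d_i, a_{i+1} = floor((a_0 + m_{i+1})/d_{i+1}):
  m_1 = 1*28 - 0 = 28, d_1 = (810 - 28^2)/1 = 26/1 = 26, a_1 = floor((28 + 28)/26) = 2.
  m_2 = 26*2 - 28 = 24, d_2 = (810 - 24^2)/26 = 234/26 = 9, a_2 = floor((28 + 24)/9) = 5.
  m_3 = 9*5 - 24 = 21, d_3 = (810 - 21^2)/9 = 369/9 = 41, a_3 = floor((28 + 21)/41) = 1.
  m_4 = 41*1 - 21 = 20, d_4 = (810 - 20^2)/41 = 410/41 = 10, a_4 = floor((28 + 20)/10) = 4.
  m_5 = 10*4 - 20 = 20, d_5 = (810 - 20^2)/10 = 410/10 = 41, a_5 = floor((28 + 20)/41) = 1.
  m_6 = 41*1 - 20 = 21, d_6 = (810 - 21^2)/41 = 369/41 = 9, a_6 = floor((28 + 21)/9) = 5.
  m_7 = 9*5 - 21 = 24, d_7 = (810 - 24^2)/9 = 234/9 = 26, a_7 = floor((28 + 24)/26) = 2.
  m_8 = 26*2 - 24 = 28, d_8 = (810 - 28^2)/26 = 26/26 = 1, a_8 = floor((28 + 28)/1) = 56.
  m_9 = 1*56 - 28 = 28, d_9 = (810 - 28^2)/1 = 26/1 = 26: (m_9, d_9) = (m_1, d_1) = (28, 26), so from here the quotients repeat a_1, ..., a_8; the period length is 8.
So sqrt(810) = [28; (2, 5, 1, 4, 1, 5, 2, 56)] with period length k = 8.
k is even, so the fundamental solution of x^2 - 810y^2 = 1 is (p_{k-1}, q_{k-1}) = (p_7, q_7); compute convergents through index 7.
Convergents (p_i = a_i*p_{i-1} + p_{i-2}, q_i = a_i*q_{i-1} + q_{i-2} with p_{-2}=0, p_{-1}=1, q_{-2}=1, q_{-1}=0):
  i=0: a_0=28, p_0 = 28*1 + 0 = 28, q_0 = 28*0 + 1 = 1.
  i=1: a_1=2, p_1 = 2*28 + 1 = 57, q_1 = 2*1 + 0 = 2.
  i=2: a_2=5, p_2 = 5*57 + 28 = 313, q_2 = 5*2 + 1 = 11.
  i=3: a_3=1, p_3 = 1*313 + 57 = 370, q_3 = 1*11 + 2 = 13.
  i=4: a_4=4, p_4 = 4*370 + 313 = 1793, q_4 = 4*13 + 11 = 63.
  i=5: a_5=1, p_5 = 1*1793 + 370 = 2163, q_5 = 1*63 + 13 = 76.
  i=6: a_6=5, p_6 = 5*2163 + 1793 = 12608, q_6 = 5*76 + 63 = 443.
  i=7: a_7=2, p_7 = 2*12608 + 2163 = 27379, q_7 = 2*443 + 76 = 962.
Check: 27379^2 - 810*962^2 = 749609641 - 749609640 = 1, so (x, y) = (27379, 962) solves the equation, and by the theorem it is the least positive solution.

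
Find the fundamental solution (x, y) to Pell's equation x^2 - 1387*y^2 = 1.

(x, y) = (1510442, 40557)

First expand sqrt(1387) as a continued fraction. With x_i = (sqrt(1387) + m_i)/d_i and (m_0, d_0) = (0, 1): a_0 = floor(sqrt(1387)) = 37, since 37^2 = 1369 <= 1387 < 1444 = 38^2.
Iterate m_{i+1} = d_i*a_i - m_i, d_{i+1} = (1387 - m_{i+1}^2)/d_i, a_{i+1} = floor((a_0 + m_{i+1})/d_{i+1}):
  m_1 = 1*37 - 0 = 37, d_1 = (1387 - 37^2)/1 = 18/1 = 18, a_1 = floor((37 + 37)/18) = 4.
  m_2 = 18*4 - 37 = 35, d_2 = (1387 - 35^2)/18 = 162/18 = 9, a_2 = floor((37 + 35)/9) = 8.
  m_3 = 9*8 - 35 = 37, d_3 = (1387 - 37^2)/9 = 18/9 = 2, a_3 = floor((37 + 37)/2) = 37.
  m_4 = 2*37 - 37 = 37, d_4 = (1387 - 37^2)/2 = 18/2 = 9, a_4 = floor((37 + 37)/9) = 8.
  m_5 = 9*8 - 37 = 35, d_5 = (1387 - 35^2)/9 = 162/9 = 18, a_5 = floor((37 + 35)/18) = 4.
  m_6 = 18*4 - 35 = 37, d_6 = (1387 - 37^2)/18 = 18/18 = 1, a_6 = floor((37 + 37)/1) = 74.
  m_7 = 1*74 - 37 = 37, d_7 = (1387 - 37^2)/1 = 18/1 = 18: (m_7, d_7) = (m_1, d_1) = (37, 18), so from here the quotients repeat a_1, ..., a_6; the period length is 6.
So sqrt(1387) = [37; (4, 8, 37, 8, 4, 74)] with period length k = 6.
k is even, so the fundamental solution of x^2 - 1387y^2 = 1 is (p_{k-1}, q_{k-1}) = (p_5, q_5); compute convergents through index 5.
Convergents (p_i = a_i*p_{i-1} + p_{i-2}, q_i = a_i*q_{i-1} + q_{i-2} with p_{-2}=0, p_{-1}=1, q_{-2}=1, q_{-1}=0):
  i=0: a_0=37, p_0 = 37*1 + 0 = 37, q_0 = 37*0 + 1 = 1.
  i=1: a_1=4, p_1 = 4*37 + 1 = 149, q_1 = 4*1 + 0 = 4.
  i=2: a_2=8, p_2 = 8*149 + 37 = 1229, q_2 = 8*4 + 1 = 33.
  i=3: a_3=37, p_3 = 37*1229 + 149 = 45622, q_3 = 37*33 + 4 = 1225.
  i=4: a_4=8, p_4 = 8*45622 + 1229 = 366205, q_4 = 8*1225 + 33 = 9833.
  i=5: a_5=4, p_5 = 4*366205 + 45622 = 1510442, q_5 = 4*9833 + 1225 = 40557.
Check: 1510442^2 - 1387*40557^2 = 2281435035364 - 2281435035363 = 1, so (x, y) = (1510442, 40557) solves the equation, and by the theorem it is the least positive solution.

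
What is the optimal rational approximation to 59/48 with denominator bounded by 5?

5/4

Expand x = 59/48 as a continued fraction with the Euclidean algorithm:
  59 = 1*48 + 11, so a_0 = 1.
  48 = 4*11 + 4, so a_1 = 4.
  11 = 2*4 + 3, so a_2 = 2.
  4 = 1*3 + 1, so a_3 = 1.
  3 = 3*1 + 0, so a_4 = 3.
so x = [1; 4, 2, 1, 3].
Convergents (p_i = a_i*p_{i-1} + p_{i-2}, q_i = a_i*q_{i-1} + q_{i-2} with p_{-2}=0, p_{-1}=1, q_{-2}=1, q_{-1}=0), until the denominator exceeds 5:
  i=0: a_0=1, p_0 = 1*1 + 0 = 1, q_0 = 1*0 + 1 = 1.
  i=1: a_1=4, p_1 = 4*1 + 1 = 5, q_1 = 4*1 + 0 = 4.
  i=2: a_2=2, p_2 = 2*5 + 1 = 11, q_2 = 2*4 + 1 = 9.
q_2 = 9 > 5, so the last convergent with denominator <= 5 is p_1/q_1 = 5/4.
The closest fraction with denominator <= 5 is either p_1/q_1 or the intermediate fraction (k*p_1 + p_0)/(k*q_1 + q_0) with the largest k >= 1 whose denominator stays <= 5; these approach x as k grows, and every other convergent or intermediate fraction in range is farther away.
Largest k: floor((5 - q_0)/q_1) = floor((5 - 1)/4) = 1.
That gives (1*5 + 1)/(1*4 + 1) = 6/5.
Compare the errors: |x - 5/4| = |59*4 - 5*48|/(48*4) = 4/192, and |x - 6/5| = |59*5 - 6*48|/(48*5) = 7/240.
Cross-multiplying, 4*240 = 960 < 1344 = 7*192, so 4/192 is smaller: the convergent 5/4 is closer to x than 6/5.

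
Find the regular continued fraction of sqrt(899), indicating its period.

Write x_i = (sqrt(899) + m_i)/d_i with (m_0, d_0) = (0, 1). a_0 = floor(sqrt(899)) = 29, since 29^2 = 841 <= 899 < 900 = 30^2.
Iterate m_{i+1} = d_i*a_i - m_i, d_{i+1} = (899 - m_{i+1}^2)/d_i, a_{i+1} = floor((a_0 + m_{i+1})/d_{i+1}):
  m_1 = 1*29 - 0 = 29, d_1 = (899 - 29^2)/1 = 58/1 = 58, a_1 = floor((29 + 29)/58) = 1.
  m_2 = 58*1 - 29 = 29, d_2 = (899 - 29^2)/58 = 58/58 = 1, a_2 = floor((29 + 29)/1) = 58.
  m_3 = 1*58 - 29 = 29, d_3 = (899 - 29^2)/1 = 58/1 = 58: (m_3, d_3) = (m_1, d_1) = (29, 58), so from here the quotients repeat a_1, a_2; the period length is 2.
Hence the expansion of sqrt(899) is a_0 = 29 followed by the repeating block 1, 58 (period 2).

[29; (1, 58)]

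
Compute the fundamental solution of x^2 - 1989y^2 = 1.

(x, y) = (5544449, 124320)

First expand sqrt(1989) as a continued fraction. With x_i = (sqrt(1989) + m_i)/d_i and (m_0, d_0) = (0, 1): a_0 = floor(sqrt(1989)) = 44, since 44^2 = 1936 <= 1989 < 2025 = 45^2.
Iterate m_{i+1} = d_i*a_i - m_i, d_{i+1} = (1989 - m_{i+1}^2)/d_i, a_{i+1} = floor((a_0 + m_{i+1})/d_{i+1}):
  m_1 = 1*44 - 0 = 44, d_1 = (1989 - 44^2)/1 = 53/1 = 53, a_1 = floor((44 + 44)/53) = 1.
  m_2 = 53*1 - 44 = 9, d_2 = (1989 - 9^2)/53 = 1908/53 = 36, a_2 = floor((44 + 9)/36) = 1.
  m_3 = 36*1 - 9 = 27, d_3 = (1989 - 27^2)/36 = 1260/36 = 35, a_3 = floor((44 + 27)/35) = 2.
  m_4 = 35*2 - 27 = 43, d_4 = (1989 - 43^2)/35 = 140/35 = 4, a_4 = floor((44 + 43)/4) = 21.
  m_5 = 4*21 - 43 = 41, d_5 = (1989 - 41^2)/4 = 308/4 = 77, a_5 = floor((44 + 41)/77) = 1.
  m_6 = 77*1 - 41 = 36, d_6 = (1989 - 36^2)/77 = 693/77 = 9, a_6 = floor((44 + 36)/9) = 8.
  m_7 = 9*8 - 36 = 36, d_7 = (1989 - 36^2)/9 = 693/9 = 77, a_7 = floor((44 + 36)/77) = 1.
  m_8 = 77*1 - 36 = 41, d_8 = (1989 - 41^2)/77 = 308/77 = 4, a_8 = floor((44 + 41)/4) = 21.
  m_9 = 4*21 - 41 = 43, d_9 = (1989 - 43^2)/4 = 140/4 = 35, a_9 = floor((44 + 43)/35) = 2.
  m_10 = 35*2 - 43 = 27, d_10 = (1989 - 27^2)/35 = 1260/35 = 36, a_10 = floor((44 + 27)/36) = 1.
  m_11 = 36*1 - 27 = 9, d_11 = (1989 - 9^2)/36 = 1908/36 = 53, a_11 = floor((44 + 9)/53) = 1.
  m_12 = 53*1 - 9 = 44, d_12 = (1989 - 44^2)/53 = 53/53 = 1, a_12 = floor((44 + 44)/1) = 88.
  m_13 = 1*88 - 44 = 44, d_13 = (1989 - 44^2)/1 = 53/1 = 53: (m_13, d_13) = (m_1, d_1) = (44, 53), so from here the quotients repeat a_1, ..., a_12; the period length is 12.
So sqrt(1989) = [44; (1, 1, 2, 21, 1, 8, 1, 21, 2, 1, 1, 88)] with period length k = 12.
k is even, so the fundamental solution of x^2 - 1989y^2 = 1 is (p_{k-1}, q_{k-1}) = (p_11, q_11); compute convergents through index 11.
Convergents (p_i = a_i*p_{i-1} + p_{i-2}, q_i = a_i*q_{i-1} + q_{i-2} with p_{-2}=0, p_{-1}=1, q_{-2}=1, q_{-1}=0):
  i=0: a_0=44, p_0 = 44*1 + 0 = 44, q_0 = 44*0 + 1 = 1.
  i=1: a_1=1, p_1 = 1*44 + 1 = 45, q_1 = 1*1 + 0 = 1.
  i=2: a_2=1, p_2 = 1*45 + 44 = 89, q_2 = 1*1 + 1 = 2.
  i=3: a_3=2, p_3 = 2*89 + 45 = 223, q_3 = 2*2 + 1 = 5.
  i=4: a_4=21, p_4 = 21*223 + 89 = 4772, q_4 = 21*5 + 2 = 107.
  i=5: a_5=1, p_5 = 1*4772 + 223 = 4995, q_5 = 1*107 + 5 = 112.
  i=6: a_6=8, p_6 = 8*4995 + 4772 = 44732, q_6 = 8*112 + 107 = 1003.
  i=7: a_7=1, p_7 = 1*44732 + 4995 = 49727, q_7 = 1*1003 + 112 = 1115.
  i=8: a_8=21, p_8 = 21*49727 + 44732 = 1088999, q_8 = 21*1115 + 1003 = 24418.
  i=9: a_9=2, p_9 = 2*1088999 + 49727 = 2227725, q_9 = 2*24418 + 1115 = 49951.
  i=10: a_10=1, p_10 = 1*2227725 + 1088999 = 3316724, q_10 = 1*49951 + 24418 = 74369.
  i=11: a_11=1, p_11 = 1*3316724 + 2227725 = 5544449, q_11 = 1*74369 + 49951 = 124320.
Check: 5544449^2 - 1989*124320^2 = 30740914713601 - 30740914713600 = 1, so (x, y) = (5544449, 124320) solves the equation, and by the theorem it is the least positive solution.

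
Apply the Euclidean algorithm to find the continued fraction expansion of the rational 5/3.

[1; 1, 2]

Run the Euclidean algorithm on 5 and 3; the successive quotients are the partial quotients a_0, a_1, ... (each step inverts the fractional part left over by the previous one):
  5 = 1*3 + 2, so a_0 = 1.
  3 = 1*2 + 1, so a_1 = 1.
  2 = 2*1 + 0, so a_2 = 2.
The remainder reaches 0 after 3 divisions, so the expansion has 3 partial quotients, read off in order.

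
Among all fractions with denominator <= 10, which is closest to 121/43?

Expand x = 121/43 as a continued fraction with the Euclidean algorithm:
  121 = 2*43 + 35, so a_0 = 2.
  43 = 1*35 + 8, so a_1 = 1.
  35 = 4*8 + 3, so a_2 = 4.
  8 = 2*3 + 2, so a_3 = 2.
  3 = 1*2 + 1, so a_4 = 1.
  2 = 2*1 + 0, so a_5 = 2.
so x = [2; 1, 4, 2, 1, 2].
Convergents (p_i = a_i*p_{i-1} + p_{i-2}, q_i = a_i*q_{i-1} + q_{i-2} with p_{-2}=0, p_{-1}=1, q_{-2}=1, q_{-1}=0), until the denominator exceeds 10:
  i=0: a_0=2, p_0 = 2*1 + 0 = 2, q_0 = 2*0 + 1 = 1.
  i=1: a_1=1, p_1 = 1*2 + 1 = 3, q_1 = 1*1 + 0 = 1.
  i=2: a_2=4, p_2 = 4*3 + 2 = 14, q_2 = 4*1 + 1 = 5.
  i=3: a_3=2, p_3 = 2*14 + 3 = 31, q_3 = 2*5 + 1 = 11.
q_3 = 11 > 10, so the last convergent with denominator <= 10 is p_2/q_2 = 14/5.
The closest fraction with denominator <= 10 is either p_2/q_2 or the intermediate fraction (k*p_2 + p_1)/(k*q_2 + q_1) with the largest k >= 1 whose denominator stays <= 10; these approach x as k grows, and every other convergent or intermediate fraction in range is farther away.
Largest k: floor((10 - q_1)/q_2) = floor((10 - 1)/5) = 1.
That gives (1*14 + 3)/(1*5 + 1) = 17/6.
Compare the errors: |x - 14/5| = |121*5 - 14*43|/(43*5) = 3/215, and |x - 17/6| = |121*6 - 17*43|/(43*6) = 5/258.
Cross-multiplying, 3*258 = 774 < 1075 = 5*215, so 3/215 is smaller: the convergent 14/5 is closer to x than 17/6.

14/5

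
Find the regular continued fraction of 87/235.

Run the Euclidean algorithm on 87 and 235; the successive quotients are the partial quotients a_0, a_1, ... (each step inverts the fractional part left over by the previous one):
  87 = 0*235 + 87, so a_0 = 0.
  235 = 2*87 + 61, so a_1 = 2.
  87 = 1*61 + 26, so a_2 = 1.
  61 = 2*26 + 9, so a_3 = 2.
  26 = 2*9 + 8, so a_4 = 2.
  9 = 1*8 + 1, so a_5 = 1.
  8 = 8*1 + 0, so a_6 = 8.
The remainder reaches 0 after 7 divisions, so the expansion has 7 partial quotients, read off in order.

[0; 2, 1, 2, 2, 1, 8]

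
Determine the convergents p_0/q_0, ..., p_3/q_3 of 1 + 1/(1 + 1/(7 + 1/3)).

1/1, 2/1, 15/8, 47/25

Using the convergent recurrence p_i = a_i*p_{i-1} + p_{i-2}, q_i = a_i*q_{i-1} + q_{i-2} with p_{-2}=0, p_{-1}=1, q_{-2}=1, q_{-1}=0:
  i=0: a_0=1, p_0 = 1*1 + 0 = 1, q_0 = 1*0 + 1 = 1.
  i=1: a_1=1, p_1 = 1*1 + 1 = 2, q_1 = 1*1 + 0 = 1.
  i=2: a_2=7, p_2 = 7*2 + 1 = 15, q_2 = 7*1 + 1 = 8.
  i=3: a_3=3, p_3 = 3*15 + 2 = 47, q_3 = 3*8 + 1 = 25.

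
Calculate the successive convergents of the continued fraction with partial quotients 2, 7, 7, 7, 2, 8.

Using the convergent recurrence p_i = a_i*p_{i-1} + p_{i-2}, q_i = a_i*q_{i-1} + q_{i-2} with p_{-2}=0, p_{-1}=1, q_{-2}=1, q_{-1}=0:
  i=0: a_0=2, p_0 = 2*1 + 0 = 2, q_0 = 2*0 + 1 = 1.
  i=1: a_1=7, p_1 = 7*2 + 1 = 15, q_1 = 7*1 + 0 = 7.
  i=2: a_2=7, p_2 = 7*15 + 2 = 107, q_2 = 7*7 + 1 = 50.
  i=3: a_3=7, p_3 = 7*107 + 15 = 764, q_3 = 7*50 + 7 = 357.
  i=4: a_4=2, p_4 = 2*764 + 107 = 1635, q_4 = 2*357 + 50 = 764.
  i=5: a_5=8, p_5 = 8*1635 + 764 = 13844, q_5 = 8*764 + 357 = 6469.

2/1, 15/7, 107/50, 764/357, 1635/764, 13844/6469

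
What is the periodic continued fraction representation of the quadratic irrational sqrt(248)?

Write x_i = (sqrt(248) + m_i)/d_i with (m_0, d_0) = (0, 1). a_0 = floor(sqrt(248)) = 15, since 15^2 = 225 <= 248 < 256 = 16^2.
Iterate m_{i+1} = d_i*a_i - m_i, d_{i+1} = (248 - m_{i+1}^2)/d_i, a_{i+1} = floor((a_0 + m_{i+1})/d_{i+1}):
  m_1 = 1*15 - 0 = 15, d_1 = (248 - 15^2)/1 = 23/1 = 23, a_1 = floor((15 + 15)/23) = 1.
  m_2 = 23*1 - 15 = 8, d_2 = (248 - 8^2)/23 = 184/23 = 8, a_2 = floor((15 + 8)/8) = 2.
  m_3 = 8*2 - 8 = 8, d_3 = (248 - 8^2)/8 = 184/8 = 23, a_3 = floor((15 + 8)/23) = 1.
  m_4 = 23*1 - 8 = 15, d_4 = (248 - 15^2)/23 = 23/23 = 1, a_4 = floor((15 + 15)/1) = 30.
  m_5 = 1*30 - 15 = 15, d_5 = (248 - 15^2)/1 = 23/1 = 23: (m_5, d_5) = (m_1, d_1) = (15, 23), so from here the quotients repeat a_1, ..., a_4; the period length is 4.
Hence the expansion of sqrt(248) is a_0 = 15 followed by the repeating block 1, 2, 1, 30 (period 4).

[15; (1, 2, 1, 30)]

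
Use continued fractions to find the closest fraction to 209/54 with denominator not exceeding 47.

Expand x = 209/54 as a continued fraction with the Euclidean algorithm:
  209 = 3*54 + 47, so a_0 = 3.
  54 = 1*47 + 7, so a_1 = 1.
  47 = 6*7 + 5, so a_2 = 6.
  7 = 1*5 + 2, so a_3 = 1.
  5 = 2*2 + 1, so a_4 = 2.
  2 = 2*1 + 0, so a_5 = 2.
so x = [3; 1, 6, 1, 2, 2].
Convergents (p_i = a_i*p_{i-1} + p_{i-2}, q_i = a_i*q_{i-1} + q_{i-2} with p_{-2}=0, p_{-1}=1, q_{-2}=1, q_{-1}=0), until the denominator exceeds 47:
  i=0: a_0=3, p_0 = 3*1 + 0 = 3, q_0 = 3*0 + 1 = 1.
  i=1: a_1=1, p_1 = 1*3 + 1 = 4, q_1 = 1*1 + 0 = 1.
  i=2: a_2=6, p_2 = 6*4 + 3 = 27, q_2 = 6*1 + 1 = 7.
  i=3: a_3=1, p_3 = 1*27 + 4 = 31, q_3 = 1*7 + 1 = 8.
  i=4: a_4=2, p_4 = 2*31 + 27 = 89, q_4 = 2*8 + 7 = 23.
  i=5: a_5=2, p_5 = 2*89 + 31 = 209, q_5 = 2*23 + 8 = 54.
q_5 = 54 > 47, so the last convergent with denominator <= 47 is p_4/q_4 = 89/23.
The closest fraction with denominator <= 47 is either p_4/q_4 or the intermediate fraction (k*p_4 + p_3)/(k*q_4 + q_3) with the largest k >= 1 whose denominator stays <= 47; these approach x as k grows, and every other convergent or intermediate fraction in range is farther away.
Largest k: floor((47 - q_3)/q_4) = floor((47 - 8)/23) = 1.
That gives (1*89 + 31)/(1*23 + 8) = 120/31.
Compare the errors: |x - 89/23| = |209*23 - 89*54|/(54*23) = 1/1242, and |x - 120/31| = |209*31 - 120*54|/(54*31) = 1/1674.
Cross-multiplying, 1*1242 = 1242 < 1674 = 1*1674, so 1/1674 is smaller: the intermediate fraction 120/31 is closer to x than 89/23.

120/31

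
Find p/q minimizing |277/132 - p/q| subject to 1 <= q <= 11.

21/10

Expand x = 277/132 as a continued fraction with the Euclidean algorithm:
  277 = 2*132 + 13, so a_0 = 2.
  132 = 10*13 + 2, so a_1 = 10.
  13 = 6*2 + 1, so a_2 = 6.
  2 = 2*1 + 0, so a_3 = 2.
so x = [2; 10, 6, 2].
Convergents (p_i = a_i*p_{i-1} + p_{i-2}, q_i = a_i*q_{i-1} + q_{i-2} with p_{-2}=0, p_{-1}=1, q_{-2}=1, q_{-1}=0), until the denominator exceeds 11:
  i=0: a_0=2, p_0 = 2*1 + 0 = 2, q_0 = 2*0 + 1 = 1.
  i=1: a_1=10, p_1 = 10*2 + 1 = 21, q_1 = 10*1 + 0 = 10.
  i=2: a_2=6, p_2 = 6*21 + 2 = 128, q_2 = 6*10 + 1 = 61.
q_2 = 61 > 11, so the last convergent with denominator <= 11 is p_1/q_1 = 21/10.
The closest fraction with denominator <= 11 is either p_1/q_1 or the intermediate fraction (k*p_1 + p_0)/(k*q_1 + q_0) with the largest k >= 1 whose denominator stays <= 11; these approach x as k grows, and every other convergent or intermediate fraction in range is farther away.
Largest k: floor((11 - q_0)/q_1) = floor((11 - 1)/10) = 1.
That gives (1*21 + 2)/(1*10 + 1) = 23/11.
Compare the errors: |x - 21/10| = |277*10 - 21*132|/(132*10) = 2/1320, and |x - 23/11| = |277*11 - 23*132|/(132*11) = 11/1452.
Cross-multiplying, 2*1452 = 2904 < 14520 = 11*1320, so 2/1320 is smaller: the convergent 21/10 is closer to x than 23/11.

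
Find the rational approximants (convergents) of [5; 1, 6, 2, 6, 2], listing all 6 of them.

5/1, 6/1, 41/7, 88/15, 569/97, 1226/209

Using the convergent recurrence p_i = a_i*p_{i-1} + p_{i-2}, q_i = a_i*q_{i-1} + q_{i-2} with p_{-2}=0, p_{-1}=1, q_{-2}=1, q_{-1}=0:
  i=0: a_0=5, p_0 = 5*1 + 0 = 5, q_0 = 5*0 + 1 = 1.
  i=1: a_1=1, p_1 = 1*5 + 1 = 6, q_1 = 1*1 + 0 = 1.
  i=2: a_2=6, p_2 = 6*6 + 5 = 41, q_2 = 6*1 + 1 = 7.
  i=3: a_3=2, p_3 = 2*41 + 6 = 88, q_3 = 2*7 + 1 = 15.
  i=4: a_4=6, p_4 = 6*88 + 41 = 569, q_4 = 6*15 + 7 = 97.
  i=5: a_5=2, p_5 = 2*569 + 88 = 1226, q_5 = 2*97 + 15 = 209.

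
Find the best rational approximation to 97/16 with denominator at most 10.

61/10

Expand x = 97/16 as a continued fraction with the Euclidean algorithm:
  97 = 6*16 + 1, so a_0 = 6.
  16 = 16*1 + 0, so a_1 = 16.
so x = [6; 16].
Convergents (p_i = a_i*p_{i-1} + p_{i-2}, q_i = a_i*q_{i-1} + q_{i-2} with p_{-2}=0, p_{-1}=1, q_{-2}=1, q_{-1}=0), until the denominator exceeds 10:
  i=0: a_0=6, p_0 = 6*1 + 0 = 6, q_0 = 6*0 + 1 = 1.
  i=1: a_1=16, p_1 = 16*6 + 1 = 97, q_1 = 16*1 + 0 = 16.
q_1 = 16 > 10, so the last convergent with denominator <= 10 is p_0/q_0 = 6/1.
The closest fraction with denominator <= 10 is either p_0/q_0 or the intermediate fraction (k*p_0 + p_{-1})/(k*q_0 + q_{-1}) with the largest k >= 1 whose denominator stays <= 10; these approach x as k grows, and every other convergent or intermediate fraction in range is farther away.
Largest k: floor((10 - q_{-1})/q_0) = floor((10 - 0)/1) = 10 (using the seeds p_{-1} = 1, q_{-1} = 0).
That gives (10*6 + 1)/(10*1 + 0) = 61/10.
Compare the errors: |x - 6/1| = |97*1 - 6*16|/(16*1) = 1/16, and |x - 61/10| = |97*10 - 61*16|/(16*10) = 6/160.
Cross-multiplying, 6*16 = 96 < 160 = 1*160, so 6/160 is smaller: the intermediate fraction 61/10 is closer to x than 6/1.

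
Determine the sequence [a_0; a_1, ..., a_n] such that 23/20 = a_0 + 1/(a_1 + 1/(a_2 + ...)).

Run the Euclidean algorithm on 23 and 20; the successive quotients are the partial quotients a_0, a_1, ... (each step inverts the fractional part left over by the previous one):
  23 = 1*20 + 3, so a_0 = 1.
  20 = 6*3 + 2, so a_1 = 6.
  3 = 1*2 + 1, so a_2 = 1.
  2 = 2*1 + 0, so a_3 = 2.
The remainder reaches 0 after 4 divisions, so the expansion has 4 partial quotients, read off in order.

[1; 6, 1, 2]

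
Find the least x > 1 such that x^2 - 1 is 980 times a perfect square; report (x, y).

(x, y) = (51841, 1656)

First expand sqrt(980) as a continued fraction. With x_i = (sqrt(980) + m_i)/d_i and (m_0, d_0) = (0, 1): a_0 = floor(sqrt(980)) = 31, since 31^2 = 961 <= 980 < 1024 = 32^2.
Iterate m_{i+1} = d_i*a_i - m_i, d_{i+1} = (980 - m_{i+1}^2)/d_i, a_{i+1} = floor((a_0 + m_{i+1})/d_{i+1}):
  m_1 = 1*31 - 0 = 31, d_1 = (980 - 31^2)/1 = 19/1 = 19, a_1 = floor((31 + 31)/19) = 3.
  m_2 = 19*3 - 31 = 26, d_2 = (980 - 26^2)/19 = 304/19 = 16, a_2 = floor((31 + 26)/16) = 3.
  m_3 = 16*3 - 26 = 22, d_3 = (980 - 22^2)/16 = 496/16 = 31, a_3 = floor((31 + 22)/31) = 1.
  m_4 = 31*1 - 22 = 9, d_4 = (980 - 9^2)/31 = 899/31 = 29, a_4 = floor((31 + 9)/29) = 1.
  m_5 = 29*1 - 9 = 20, d_5 = (980 - 20^2)/29 = 580/29 = 20, a_5 = floor((31 + 20)/20) = 2.
  m_6 = 20*2 - 20 = 20, d_6 = (980 - 20^2)/20 = 580/20 = 29, a_6 = floor((31 + 20)/29) = 1.
  m_7 = 29*1 - 20 = 9, d_7 = (980 - 9^2)/29 = 899/29 = 31, a_7 = floor((31 + 9)/31) = 1.
  m_8 = 31*1 - 9 = 22, d_8 = (980 - 22^2)/31 = 496/31 = 16, a_8 = floor((31 + 22)/16) = 3.
  m_9 = 16*3 - 22 = 26, d_9 = (980 - 26^2)/16 = 304/16 = 19, a_9 = floor((31 + 26)/19) = 3.
  m_10 = 19*3 - 26 = 31, d_10 = (980 - 31^2)/19 = 19/19 = 1, a_10 = floor((31 + 31)/1) = 62.
  m_11 = 1*62 - 31 = 31, d_11 = (980 - 31^2)/1 = 19/1 = 19: (m_11, d_11) = (m_1, d_1) = (31, 19), so from here the quotients repeat a_1, ..., a_10; the period length is 10.
So sqrt(980) = [31; (3, 3, 1, 1, 2, 1, 1, 3, 3, 62)] with period length k = 10.
k is even, so the fundamental solution of x^2 - 980y^2 = 1 is (p_{k-1}, q_{k-1}) = (p_9, q_9); compute convergents through index 9.
Convergents (p_i = a_i*p_{i-1} + p_{i-2}, q_i = a_i*q_{i-1} + q_{i-2} with p_{-2}=0, p_{-1}=1, q_{-2}=1, q_{-1}=0):
  i=0: a_0=31, p_0 = 31*1 + 0 = 31, q_0 = 31*0 + 1 = 1.
  i=1: a_1=3, p_1 = 3*31 + 1 = 94, q_1 = 3*1 + 0 = 3.
  i=2: a_2=3, p_2 = 3*94 + 31 = 313, q_2 = 3*3 + 1 = 10.
  i=3: a_3=1, p_3 = 1*313 + 94 = 407, q_3 = 1*10 + 3 = 13.
  i=4: a_4=1, p_4 = 1*407 + 313 = 720, q_4 = 1*13 + 10 = 23.
  i=5: a_5=2, p_5 = 2*720 + 407 = 1847, q_5 = 2*23 + 13 = 59.
  i=6: a_6=1, p_6 = 1*1847 + 720 = 2567, q_6 = 1*59 + 23 = 82.
  i=7: a_7=1, p_7 = 1*2567 + 1847 = 4414, q_7 = 1*82 + 59 = 141.
  i=8: a_8=3, p_8 = 3*4414 + 2567 = 15809, q_8 = 3*141 + 82 = 505.
  i=9: a_9=3, p_9 = 3*15809 + 4414 = 51841, q_9 = 3*505 + 141 = 1656.
Check: 51841^2 - 980*1656^2 = 2687489281 - 2687489280 = 1, so (x, y) = (51841, 1656) solves the equation, and by the theorem it is the least positive solution.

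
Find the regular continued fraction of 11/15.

[0; 1, 2, 1, 3]

Run the Euclidean algorithm on 11 and 15; the successive quotients are the partial quotients a_0, a_1, ... (each step inverts the fractional part left over by the previous one):
  11 = 0*15 + 11, so a_0 = 0.
  15 = 1*11 + 4, so a_1 = 1.
  11 = 2*4 + 3, so a_2 = 2.
  4 = 1*3 + 1, so a_3 = 1.
  3 = 3*1 + 0, so a_4 = 3.
The remainder reaches 0 after 5 divisions, so the expansion has 5 partial quotients, read off in order.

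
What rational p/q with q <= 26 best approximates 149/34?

92/21

Expand x = 149/34 as a continued fraction with the Euclidean algorithm:
  149 = 4*34 + 13, so a_0 = 4.
  34 = 2*13 + 8, so a_1 = 2.
  13 = 1*8 + 5, so a_2 = 1.
  8 = 1*5 + 3, so a_3 = 1.
  5 = 1*3 + 2, so a_4 = 1.
  3 = 1*2 + 1, so a_5 = 1.
  2 = 2*1 + 0, so a_6 = 2.
so x = [4; 2, 1, 1, 1, 1, 2].
Convergents (p_i = a_i*p_{i-1} + p_{i-2}, q_i = a_i*q_{i-1} + q_{i-2} with p_{-2}=0, p_{-1}=1, q_{-2}=1, q_{-1}=0), until the denominator exceeds 26:
  i=0: a_0=4, p_0 = 4*1 + 0 = 4, q_0 = 4*0 + 1 = 1.
  i=1: a_1=2, p_1 = 2*4 + 1 = 9, q_1 = 2*1 + 0 = 2.
  i=2: a_2=1, p_2 = 1*9 + 4 = 13, q_2 = 1*2 + 1 = 3.
  i=3: a_3=1, p_3 = 1*13 + 9 = 22, q_3 = 1*3 + 2 = 5.
  i=4: a_4=1, p_4 = 1*22 + 13 = 35, q_4 = 1*5 + 3 = 8.
  i=5: a_5=1, p_5 = 1*35 + 22 = 57, q_5 = 1*8 + 5 = 13.
  i=6: a_6=2, p_6 = 2*57 + 35 = 149, q_6 = 2*13 + 8 = 34.
q_6 = 34 > 26, so the last convergent with denominator <= 26 is p_5/q_5 = 57/13.
The closest fraction with denominator <= 26 is either p_5/q_5 or the intermediate fraction (k*p_5 + p_4)/(k*q_5 + q_4) with the largest k >= 1 whose denominator stays <= 26; these approach x as k grows, and every other convergent or intermediate fraction in range is farther away.
Largest k: floor((26 - q_4)/q_5) = floor((26 - 8)/13) = 1.
That gives (1*57 + 35)/(1*13 + 8) = 92/21.
Compare the errors: |x - 57/13| = |149*13 - 57*34|/(34*13) = 1/442, and |x - 92/21| = |149*21 - 92*34|/(34*21) = 1/714.
Cross-multiplying, 1*442 = 442 < 714 = 1*714, so 1/714 is smaller: the intermediate fraction 92/21 is closer to x than 57/13.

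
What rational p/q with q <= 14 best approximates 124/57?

Expand x = 124/57 as a continued fraction with the Euclidean algorithm:
  124 = 2*57 + 10, so a_0 = 2.
  57 = 5*10 + 7, so a_1 = 5.
  10 = 1*7 + 3, so a_2 = 1.
  7 = 2*3 + 1, so a_3 = 2.
  3 = 3*1 + 0, so a_4 = 3.
so x = [2; 5, 1, 2, 3].
Convergents (p_i = a_i*p_{i-1} + p_{i-2}, q_i = a_i*q_{i-1} + q_{i-2} with p_{-2}=0, p_{-1}=1, q_{-2}=1, q_{-1}=0), until the denominator exceeds 14:
  i=0: a_0=2, p_0 = 2*1 + 0 = 2, q_0 = 2*0 + 1 = 1.
  i=1: a_1=5, p_1 = 5*2 + 1 = 11, q_1 = 5*1 + 0 = 5.
  i=2: a_2=1, p_2 = 1*11 + 2 = 13, q_2 = 1*5 + 1 = 6.
  i=3: a_3=2, p_3 = 2*13 + 11 = 37, q_3 = 2*6 + 5 = 17.
q_3 = 17 > 14, so the last convergent with denominator <= 14 is p_2/q_2 = 13/6.
The closest fraction with denominator <= 14 is either p_2/q_2 or the intermediate fraction (k*p_2 + p_1)/(k*q_2 + q_1) with the largest k >= 1 whose denominator stays <= 14; these approach x as k grows, and every other convergent or intermediate fraction in range is farther away.
Largest k: floor((14 - q_1)/q_2) = floor((14 - 5)/6) = 1.
That gives (1*13 + 11)/(1*6 + 5) = 24/11.
Compare the errors: |x - 13/6| = |124*6 - 13*57|/(57*6) = 3/342, and |x - 24/11| = |124*11 - 24*57|/(57*11) = 4/627.
Cross-multiplying, 4*342 = 1368 < 1881 = 3*627, so 4/627 is smaller: the intermediate fraction 24/11 is closer to x than 13/6.

24/11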